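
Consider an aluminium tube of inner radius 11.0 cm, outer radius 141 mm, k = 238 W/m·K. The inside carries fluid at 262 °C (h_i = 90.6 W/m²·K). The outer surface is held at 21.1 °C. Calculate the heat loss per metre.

Q' = 14900 W/m

Treat each layer as a resistance in series:
  R'_conv,in = 1/(2πr h) = 1/(2π·0.110·90.6) = 0.01597 m·K/W
  R'_aluminium = ln(0.141/0.110)/(2πk) = 0.2483/(2π·238) = 1.660×10^-4 m·K/W
ΣR = 0.01597 + 1.660×10^-4 = 0.01614 m·K/W
Q' = ΔT/ΣR = (262 °C − 21.1 °C)/0.01614 = 14900 W/m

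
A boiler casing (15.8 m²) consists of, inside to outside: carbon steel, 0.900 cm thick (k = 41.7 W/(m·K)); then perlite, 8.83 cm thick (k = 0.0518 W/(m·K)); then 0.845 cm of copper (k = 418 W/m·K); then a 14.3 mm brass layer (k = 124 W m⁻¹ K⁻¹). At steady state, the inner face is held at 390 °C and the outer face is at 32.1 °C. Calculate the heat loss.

Series thermal resistances, inner to outer:
  R_carbon steel = L/(kA) = 0.00900/(41.7·15.8) = 1.366×10^-5 K/W
  R_perlite = L/(kA) = 0.0883/(0.0518·15.8) = 0.1079 K/W
  R_copper = L/(kA) = 0.00845/(418·15.8) = 1.279×10^-6 K/W
  R_brass = L/(kA) = 0.0143/(124·15.8) = 7.299×10^-6 K/W
ΣR = 1.366×10^-5 + 0.1079 + 1.279×10^-6 + 7.299×10^-6 = 0.1079 K/W
Q = ΔT/ΣR = (390 °C − 32.1 °C)/0.1079 = 3320 W

Q = 3320 W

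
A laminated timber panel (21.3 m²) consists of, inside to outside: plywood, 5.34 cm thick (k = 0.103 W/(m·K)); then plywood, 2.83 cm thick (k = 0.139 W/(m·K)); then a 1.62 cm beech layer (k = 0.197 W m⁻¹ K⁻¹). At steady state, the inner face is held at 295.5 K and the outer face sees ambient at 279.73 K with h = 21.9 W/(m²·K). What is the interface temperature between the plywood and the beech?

T = 282.10 K

Treat each layer as a resistance in series:
  R_plywood = L/(kA) = 0.0534/(0.103·21.3) = 0.02434 K/W
  R_plywood = L/(kA) = 0.0283/(0.139·21.3) = 0.009559 K/W
  R_beech = L/(kA) = 0.0162/(0.197·21.3) = 0.003861 K/W
  R_conv,out = 1/(hA) = 1/(21.9·21.3) = 0.002144 K/W
ΣR = 0.02434 + 0.009559 + 0.003861 + 0.002144 = 0.03990 K/W
Q = ΔT/ΣR = (295.5 K − 279.73 K)/0.03990 = 395.2 W
From the inner boundary to the plywood/beech interface, ΣR_partial = 0.03390 K/W.
T_interface = T_in − Q·ΣR_partial = 295.5 K − (395.2)(0.03390) = 282.10 K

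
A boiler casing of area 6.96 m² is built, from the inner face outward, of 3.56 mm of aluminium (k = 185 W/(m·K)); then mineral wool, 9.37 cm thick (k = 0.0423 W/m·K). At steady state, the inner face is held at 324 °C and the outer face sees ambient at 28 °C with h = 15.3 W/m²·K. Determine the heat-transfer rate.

Q = 903 W

Series thermal resistances, inner to outer:
  R_aluminium = L/(kA) = 0.00356/(185·6.96) = 2.765×10^-6 K/W
  R_mineral wool = L/(kA) = 0.0937/(0.0423·6.96) = 0.3183 K/W
  R_conv,out = 1/(hA) = 1/(15.3·6.96) = 0.009391 K/W
ΣR = 2.765×10^-6 + 0.3183 + 0.009391 = 0.3277 K/W
Q = ΔT/ΣR = (324 °C − 28 °C)/0.3277 = 903 W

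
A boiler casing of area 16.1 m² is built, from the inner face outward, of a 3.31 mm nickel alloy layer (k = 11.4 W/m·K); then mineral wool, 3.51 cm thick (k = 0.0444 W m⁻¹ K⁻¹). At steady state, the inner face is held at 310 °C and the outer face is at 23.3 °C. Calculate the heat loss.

Q = 5.84 kW

Treat each layer as a resistance in series:
  R_nickel alloy = L/(kA) = 0.00331/(11.4·16.1) = 1.803×10^-5 K/W
  R_mineral wool = L/(kA) = 0.0351/(0.0444·16.1) = 0.04910 K/W
ΣR = 1.803×10^-5 + 0.04910 = 0.04912 K/W
Q = ΔT/ΣR = (310 °C − 23.3 °C)/0.04912 = 5840 W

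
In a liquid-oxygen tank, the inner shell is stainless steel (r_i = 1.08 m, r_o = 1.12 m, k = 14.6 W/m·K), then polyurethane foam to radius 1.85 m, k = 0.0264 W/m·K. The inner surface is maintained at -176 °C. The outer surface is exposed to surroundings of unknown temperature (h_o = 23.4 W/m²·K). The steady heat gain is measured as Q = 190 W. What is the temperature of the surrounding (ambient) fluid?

T_out = 26.0 °C

Series resistances:
  R_stainless steel = (1/1.08 − 1/1.12)/(4πk) = 0.03307/(4π·14.6) = 1.802×10^-4 K/W
  R_polyurethane foam = (1/1.12 − 1/1.85)/(4πk) = 0.3523/(4π·0.0264) = 1.062 K/W
  R_conv,out = 1/(4πr²h) = 1/(4π·1.85²·23.4) = 9.936×10^-4 K/W
ΣR = 1.063 K/W
ΔT = Q·ΣR = 190 × 1.063 = 202.0 K
Heat flows inward, so T_out = T_in + ΔT = -176 + 202.0 = 26.0 °C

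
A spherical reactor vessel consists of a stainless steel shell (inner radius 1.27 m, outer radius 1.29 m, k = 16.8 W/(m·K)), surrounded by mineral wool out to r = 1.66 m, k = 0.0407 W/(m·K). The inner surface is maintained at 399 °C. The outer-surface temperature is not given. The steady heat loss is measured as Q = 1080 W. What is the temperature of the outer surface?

Sum the resistances:
  R_stainless steel = (1/1.27 − 1/1.29)/(4πk) = 0.01221/(4π·16.8) = 5.783×10^-5 K/W
  R_mineral wool = (1/1.29 − 1/1.66)/(4πk) = 0.1728/(4π·0.0407) = 0.3378 K/W
ΣR = 0.3379 K/W
ΔT = Q·ΣR = 1080 × 0.3379 = 364.9 K
Heat flows outward, so T_out = T_in − ΔT = 399 − 364.9 = 34.1 °C

T_out = 34.1 °C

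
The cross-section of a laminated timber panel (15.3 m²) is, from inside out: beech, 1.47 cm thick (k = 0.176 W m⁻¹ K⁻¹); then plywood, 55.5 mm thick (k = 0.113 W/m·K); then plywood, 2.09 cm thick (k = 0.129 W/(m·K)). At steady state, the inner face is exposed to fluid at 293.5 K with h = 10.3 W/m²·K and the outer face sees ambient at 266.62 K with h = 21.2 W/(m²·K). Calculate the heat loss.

Resistance network (inner→outer):
  R_conv,in = 1/(hA) = 1/(10.3·15.3) = 0.006346 K/W
  R_beech = L/(kA) = 0.0147/(0.176·15.3) = 0.005459 K/W
  R_plywood = L/(kA) = 0.0555/(0.113·15.3) = 0.03210 K/W
  R_plywood = L/(kA) = 0.0209/(0.129·15.3) = 0.01059 K/W
  R_conv,out = 1/(hA) = 1/(21.2·15.3) = 0.003083 K/W
ΣR = 0.006346 + 0.005459 + 0.03210 + 0.01059 + 0.003083 = 0.05758 K/W
Q = ΔT/ΣR = (293.5 K − 266.62 K)/0.05758 = 467 W

Q = 467 W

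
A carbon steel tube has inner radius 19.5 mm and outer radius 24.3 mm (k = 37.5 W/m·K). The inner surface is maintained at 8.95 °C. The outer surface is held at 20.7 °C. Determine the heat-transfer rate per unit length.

Q' = 12.6 kW/m

Q' = 2πk·ΔT/ln(r₂/r₁) = 2π × 37.5 × 11.75 / ln(0.0243/0.0195) = 12600 W/m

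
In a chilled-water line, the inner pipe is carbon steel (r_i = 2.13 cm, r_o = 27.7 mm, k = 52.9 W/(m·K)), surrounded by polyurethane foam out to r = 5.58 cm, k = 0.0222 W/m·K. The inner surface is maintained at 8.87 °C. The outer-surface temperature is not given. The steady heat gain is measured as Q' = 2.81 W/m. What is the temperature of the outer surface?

Series resistances:
  R'_carbon steel = ln(0.0277/0.0213)/(2πk) = 0.2627/(2π·52.9) = 7.904×10^-4 m·K/W
  R'_polyurethane foam = ln(0.0558/0.0277)/(2πk) = 0.7003/(2π·0.0222) = 5.021 m·K/W
ΣR = 5.022 m·K/W
ΔT = Q'·ΣR = 2.81 × 5.022 = 14.11 K
Heat flows inward, so T_out = T_in + ΔT = 8.87 + 14.11 = 23.0 °C

T_out = 23.0 °C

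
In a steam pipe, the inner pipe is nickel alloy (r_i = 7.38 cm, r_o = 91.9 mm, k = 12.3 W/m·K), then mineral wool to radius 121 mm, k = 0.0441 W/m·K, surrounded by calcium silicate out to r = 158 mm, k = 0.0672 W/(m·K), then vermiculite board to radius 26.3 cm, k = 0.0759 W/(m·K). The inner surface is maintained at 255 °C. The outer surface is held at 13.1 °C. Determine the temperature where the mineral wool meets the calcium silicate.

Series thermal resistances, inner to outer:
  R'_nickel alloy = ln(0.0919/0.0738)/(2πk) = 0.2193/(2π·12.3) = 0.002838 m·K/W
  R'_mineral wool = ln(0.121/0.0919)/(2πk) = 0.2751/(2π·0.0441) = 0.9928 m·K/W
  R'_calcium silicate = ln(0.158/0.121)/(2πk) = 0.2668/(2π·0.0672) = 0.6319 m·K/W
  R'_vermiculite board = ln(0.263/0.158)/(2πk) = 0.5096/(2π·0.0759) = 1.068 m·K/W
ΣR = 0.002838 + 0.9928 + 0.6319 + 1.068 = 2.696 m·K/W
Q' = ΔT/ΣR = (255 °C − 13.1 °C)/2.696 = 89.73 W/m
From the inner boundary to the mineral wool/calcium silicate interface, ΣR_partial = 0.9956 m·K/W.
T_interface = T_in − Q'·ΣR_partial = 255 °C − (89.73)(0.9956) = 166 °C

T = 166 °C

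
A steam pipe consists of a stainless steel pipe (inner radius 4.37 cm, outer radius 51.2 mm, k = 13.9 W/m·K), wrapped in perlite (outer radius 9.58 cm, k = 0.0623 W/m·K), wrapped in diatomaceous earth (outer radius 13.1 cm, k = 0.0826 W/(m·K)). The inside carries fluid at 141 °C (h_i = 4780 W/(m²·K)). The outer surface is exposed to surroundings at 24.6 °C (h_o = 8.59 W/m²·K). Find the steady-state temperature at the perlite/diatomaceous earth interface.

Series thermal resistances, inner to outer:
  R'_conv,in = 1/(2πr h) = 1/(2π·0.0437·4780) = 7.619×10^-4 m·K/W
  R'_stainless steel = ln(0.0512/0.0437)/(2πk) = 0.1584/(2π·13.9) = 0.001814 m·K/W
  R'_perlite = ln(0.0958/0.0512)/(2πk) = 0.6265/(2π·0.0623) = 1.601 m·K/W
  R'_diatomaceous earth = ln(0.131/0.0958)/(2πk) = 0.3129/(2π·0.0826) = 0.6030 m·K/W
  R'_conv,out = 1/(2πr h) = 1/(2π·0.131·8.59) = 0.1414 m·K/W
ΣR = 7.619×10^-4 + 0.001814 + 1.601 + 0.6030 + 0.1414 = 2.348 m·K/W
Q' = ΔT/ΣR = (141 °C − 24.6 °C)/2.348 = 49.57 W/m
From the inner boundary to the perlite/diatomaceous earth interface, ΣR_partial = 1.604 m·K/W.
T_interface = T_in − Q'·ΣR_partial = 141 °C − (49.57)(1.604) = 61.5 °C

T = 61.5 °C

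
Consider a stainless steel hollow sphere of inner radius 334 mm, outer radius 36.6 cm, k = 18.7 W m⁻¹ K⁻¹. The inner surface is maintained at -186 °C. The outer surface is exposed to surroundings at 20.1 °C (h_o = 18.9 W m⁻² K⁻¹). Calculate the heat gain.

Treat each layer as a resistance in series:
  R_stainless steel = (1/0.334 − 1/0.366)/(4πk) = 0.2618/(4π·18.7) = 0.001114 K/W
  R_conv,out = 1/(4πr²h) = 1/(4π·0.366²·18.9) = 0.03143 K/W
ΣR = 0.001114 + 0.03143 = 0.03254 K/W
Q = ΔT/ΣR = (-186 °C − 20.1 °C)/0.03254 = -6330 W
(Negative Q ⇒ heat flows inward; heat gain = 6330 W.)

Q = 6.33 kW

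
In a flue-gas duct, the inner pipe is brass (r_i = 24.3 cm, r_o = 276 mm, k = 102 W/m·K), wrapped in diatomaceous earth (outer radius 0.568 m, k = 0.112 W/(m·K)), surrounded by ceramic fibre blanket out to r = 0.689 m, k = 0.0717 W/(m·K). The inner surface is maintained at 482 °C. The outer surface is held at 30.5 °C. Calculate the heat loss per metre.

Series thermal resistances, inner to outer:
  R'_brass = ln(0.276/0.243)/(2πk) = 0.1273/(2π·102) = 1.987×10^-4 m·K/W
  R'_diatomaceous earth = ln(0.568/0.276)/(2πk) = 0.7217/(2π·0.112) = 1.026 m·K/W
  R'_ceramic fibre blanket = ln(0.689/0.568)/(2πk) = 0.1931/(2π·0.0717) = 0.4287 m·K/W
ΣR = 1.987×10^-4 + 1.026 + 0.4287 = 1.455 m·K/W
Q' = ΔT/ΣR = (482 °C − 30.5 °C)/1.455 = 310 W/m

Q' = 310 W/m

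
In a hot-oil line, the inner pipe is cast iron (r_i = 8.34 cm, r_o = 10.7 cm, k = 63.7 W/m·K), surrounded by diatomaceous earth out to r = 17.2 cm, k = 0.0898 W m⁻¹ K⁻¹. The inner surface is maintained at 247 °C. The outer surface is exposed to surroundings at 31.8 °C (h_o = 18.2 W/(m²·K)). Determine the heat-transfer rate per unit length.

Q' = 241 W/m

Treat each layer as a resistance in series:
  R'_cast iron = ln(0.107/0.0834)/(2πk) = 0.2492/(2π·63.7) = 6.226×10^-4 m·K/W
  R'_diatomaceous earth = ln(0.172/0.107)/(2πk) = 0.4747/(2π·0.0898) = 0.8413 m·K/W
  R'_conv,out = 1/(2πr h) = 1/(2π·0.172·18.2) = 0.05084 m·K/W
ΣR = 6.226×10^-4 + 0.8413 + 0.05084 = 0.8928 m·K/W
Q' = ΔT/ΣR = (247 °C − 31.8 °C)/0.8928 = 241 W/m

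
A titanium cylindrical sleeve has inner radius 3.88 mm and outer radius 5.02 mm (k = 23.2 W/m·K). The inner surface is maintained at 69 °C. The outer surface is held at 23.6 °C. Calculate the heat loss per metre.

Q' = 25.7 kW/m

Q' = 2πk·ΔT/ln(r₂/r₁) = 2π × 23.2 × 45.4 / ln(0.00502/0.00388) = 25700 W/m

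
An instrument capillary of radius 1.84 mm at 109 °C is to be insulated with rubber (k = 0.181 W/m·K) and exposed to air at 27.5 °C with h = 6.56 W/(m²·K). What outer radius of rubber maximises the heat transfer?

For a cylinder, r_cr = k_ins/h = 0.181/6.56 = 0.0276 m = 2.76 cm

r_cr = 2.76 cm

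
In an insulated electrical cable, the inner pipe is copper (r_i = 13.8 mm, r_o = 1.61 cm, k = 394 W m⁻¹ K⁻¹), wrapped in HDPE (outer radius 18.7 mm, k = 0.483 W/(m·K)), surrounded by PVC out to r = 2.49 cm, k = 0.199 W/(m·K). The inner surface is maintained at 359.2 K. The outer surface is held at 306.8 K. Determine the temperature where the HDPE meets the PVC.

Resistance network (inner→outer):
  R'_copper = ln(0.0161/0.0138)/(2πk) = 0.1542/(2π·394) = 6.227×10^-5 m·K/W
  R'_HDPE = ln(0.0187/0.0161)/(2πk) = 0.1497/(2π·0.483) = 0.04933 m·K/W
  R'_PVC = ln(0.0249/0.0187)/(2πk) = 0.2863/(2π·0.199) = 0.2290 m·K/W
ΣR = 6.227×10^-5 + 0.04933 + 0.2290 = 0.2784 m·K/W
Q' = ΔT/ΣR = (359.2 K − 306.8 K)/0.2784 = 188.2 W/m
From the inner boundary to the HDPE/PVC interface, ΣR_partial = 0.04939 m·K/W.
T_interface = T_in − Q'·ΣR_partial = 359.2 K − (188.2)(0.04939) = 349.9 K

T = 349.9 K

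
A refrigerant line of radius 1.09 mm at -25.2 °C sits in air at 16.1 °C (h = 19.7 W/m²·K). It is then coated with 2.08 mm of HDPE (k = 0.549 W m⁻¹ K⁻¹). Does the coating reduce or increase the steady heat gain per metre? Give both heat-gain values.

increases: 5.57 → 14.5 W/m

Critical radius for a cylinder: r_cr = k/h = 0.0279 m = 2.79 cm.
Outer radius after coating: r₂ = 0.00109 + 0.00208 = 0.00317 m.
Since r₁ < r_cr and r₂ ≤ r_cr, the coating moves toward the maximum at r_cr — heat gain rises.
Bare: R = 1/(2πr₁h) = 7.412 m·K/W; Q = 41.3/7.412 = 5.57 W/m.
Coated: R = R_cond + R_conv = 2.858 m·K/W; Q = 41.3/2.858 = 14.5 W/m.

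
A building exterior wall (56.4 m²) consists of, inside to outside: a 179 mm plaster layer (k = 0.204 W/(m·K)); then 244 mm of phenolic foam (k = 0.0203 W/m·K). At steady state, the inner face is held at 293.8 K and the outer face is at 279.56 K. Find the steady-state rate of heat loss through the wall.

Treat each layer as a resistance in series:
  R_plaster = L/(kA) = 0.179/(0.204·56.4) = 0.01556 K/W
  R_phenolic foam = L/(kA) = 0.244/(0.0203·56.4) = 0.2131 K/W
ΣR = 0.01556 + 0.2131 = 0.2287 K/W
Q = ΔT/ΣR = (293.8 K − 279.56 K)/0.2287 = 62.3 W

Q = 62.3 W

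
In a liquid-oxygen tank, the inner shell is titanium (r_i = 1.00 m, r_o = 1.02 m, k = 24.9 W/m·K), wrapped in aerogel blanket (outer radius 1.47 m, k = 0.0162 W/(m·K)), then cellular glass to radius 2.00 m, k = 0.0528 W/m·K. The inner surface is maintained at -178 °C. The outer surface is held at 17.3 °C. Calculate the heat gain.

Q = 112 W

Treat each layer as a resistance in series:
  R_titanium = (1/1.00 − 1/1.02)/(4πk) = 0.01961/(4π·24.9) = 6.266×10^-5 K/W
  R_aerogel blanket = (1/1.02 − 1/1.47)/(4πk) = 0.3001/(4π·0.0162) = 1.474 K/W
  R_cellular glass = (1/1.47 − 1/2.00)/(4πk) = 0.1803/(4π·0.0528) = 0.2717 K/W
ΣR = 6.266×10^-5 + 1.474 + 0.2717 = 1.746 K/W
Q = ΔT/ΣR = (-178 °C − 17.3 °C)/1.746 = -112 W
(Negative Q ⇒ heat flows inward; heat gain = 112 W.)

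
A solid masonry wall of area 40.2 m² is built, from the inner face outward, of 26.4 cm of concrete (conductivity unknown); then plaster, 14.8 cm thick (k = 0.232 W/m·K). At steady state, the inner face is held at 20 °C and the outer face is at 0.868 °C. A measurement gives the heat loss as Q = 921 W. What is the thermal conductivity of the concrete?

ΣR = ΔT/Q = |20 − 0.868|/921 = 0.02077 K/W
Known resistances:
  R_plaster = L/(kA) = 0.148/(0.232·40.2) = 0.01587 K/W
R_concrete = ΣR − ΣR_known = 0.02077 − 0.01587 = 0.004900 K/W
L/(kA) = 0.004900 ⇒ k = 0.264/(0.004900·40.2) = 1.34 W/m·K

k = 1.34 W/m·K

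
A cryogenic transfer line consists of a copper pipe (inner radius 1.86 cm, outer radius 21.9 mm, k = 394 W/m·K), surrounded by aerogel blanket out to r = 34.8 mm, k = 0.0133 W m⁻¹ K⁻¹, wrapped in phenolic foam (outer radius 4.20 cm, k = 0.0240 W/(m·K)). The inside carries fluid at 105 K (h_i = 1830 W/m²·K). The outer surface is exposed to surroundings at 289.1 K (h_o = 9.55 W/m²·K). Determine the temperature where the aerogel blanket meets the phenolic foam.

T = 247.0 K

Resistance network (inner→outer):
  R'_conv,in = 1/(2πr h) = 1/(2π·0.0186·1830) = 0.004676 m·K/W
  R'_copper = ln(0.0219/0.0186)/(2πk) = 0.1633/(2π·394) = 6.597×10^-5 m·K/W
  R'_aerogel blanket = ln(0.0348/0.0219)/(2πk) = 0.4631/(2π·0.0133) = 5.542 m·K/W
  R'_phenolic foam = ln(0.0420/0.0348)/(2πk) = 0.1881/(2π·0.0240) = 1.247 m·K/W
  R'_conv,out = 1/(2πr h) = 1/(2π·0.0420·9.55) = 0.3968 m·K/W
ΣR = 0.004676 + 6.597×10^-5 + 5.542 + 1.247 + 0.3968 = 7.191 m·K/W
Q' = ΔT/ΣR = (105 K − 289.1 K)/7.191 = -25.60 W/m
From the inner boundary to the aerogel blanket/phenolic foam interface, ΣR_partial = 5.547 m·K/W.
T_interface = T_in − Q'·ΣR_partial = 105 K − (-25.60)(5.547) = 247.0 K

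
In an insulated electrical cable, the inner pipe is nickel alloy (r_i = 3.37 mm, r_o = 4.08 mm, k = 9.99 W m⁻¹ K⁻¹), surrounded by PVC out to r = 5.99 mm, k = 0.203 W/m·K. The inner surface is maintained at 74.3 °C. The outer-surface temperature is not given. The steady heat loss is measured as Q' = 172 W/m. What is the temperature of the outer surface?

T_out = 22.0 °C

Sum the resistances:
  R'_nickel alloy = ln(0.00408/0.00337)/(2πk) = 0.1912/(2π·9.99) = 0.003046 m·K/W
  R'_PVC = ln(0.00599/0.00408)/(2πk) = 0.3840/(2π·0.203) = 0.3011 m·K/W
ΣR = 0.3041 m·K/W
ΔT = Q'·ΣR = 172 × 0.3041 = 52.31 K
Heat flows outward, so T_out = T_in − ΔT = 74.3 − 52.31 = 22.0 °C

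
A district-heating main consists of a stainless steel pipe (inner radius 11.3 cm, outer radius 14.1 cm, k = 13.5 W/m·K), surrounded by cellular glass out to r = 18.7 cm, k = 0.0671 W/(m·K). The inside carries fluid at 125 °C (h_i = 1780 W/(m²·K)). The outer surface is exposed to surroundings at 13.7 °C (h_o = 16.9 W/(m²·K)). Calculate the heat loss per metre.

Q' = 154 W/m

Treat each layer as a resistance in series:
  R'_conv,in = 1/(2πr h) = 1/(2π·0.113·1780) = 7.913×10^-4 m·K/W
  R'_stainless steel = ln(0.141/0.113)/(2πk) = 0.2214/(2π·13.5) = 0.002610 m·K/W
  R'_cellular glass = ln(0.187/0.141)/(2πk) = 0.2823/(2π·0.0671) = 0.6697 m·K/W
  R'_conv,out = 1/(2πr h) = 1/(2π·0.187·16.9) = 0.05036 m·K/W
ΣR = 7.913×10^-4 + 0.002610 + 0.6697 + 0.05036 = 0.7235 m·K/W
Q' = ΔT/ΣR = (125 °C − 13.7 °C)/0.7235 = 154 W/m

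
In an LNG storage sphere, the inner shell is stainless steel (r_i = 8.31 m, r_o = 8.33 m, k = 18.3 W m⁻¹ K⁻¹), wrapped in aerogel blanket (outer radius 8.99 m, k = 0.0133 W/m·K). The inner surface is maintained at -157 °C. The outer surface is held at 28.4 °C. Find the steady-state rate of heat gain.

Treat each layer as a resistance in series:
  R_stainless steel = (1/8.31 − 1/8.33)/(4πk) = 2.889×10^-4/(4π·18.3) = 1.256×10^-6 K/W
  R_aerogel blanket = (1/8.33 − 1/8.99)/(4πk) = 0.008813/(4π·0.0133) = 0.05273 K/W
ΣR = 1.256×10^-6 + 0.05273 = 0.05273 K/W
Q = ΔT/ΣR = (-157 °C − 28.4 °C)/0.05273 = -3520 W
(Negative Q ⇒ heat flows inward; heat gain = 3520 W.)

Q = 3.52 kW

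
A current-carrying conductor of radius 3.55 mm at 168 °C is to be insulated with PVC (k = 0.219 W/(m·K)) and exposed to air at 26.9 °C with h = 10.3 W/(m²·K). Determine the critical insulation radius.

r_cr = 2.13 cm

For a cylinder, r_cr = k_ins/h = 0.219/10.3 = 0.0213 m = 2.13 cm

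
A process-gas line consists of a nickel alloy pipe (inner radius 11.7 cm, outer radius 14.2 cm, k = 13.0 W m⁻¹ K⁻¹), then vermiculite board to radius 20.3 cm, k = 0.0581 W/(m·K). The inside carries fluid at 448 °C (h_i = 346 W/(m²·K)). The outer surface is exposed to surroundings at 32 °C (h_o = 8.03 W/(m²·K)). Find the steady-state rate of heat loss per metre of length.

Series thermal resistances, inner to outer:
  R'_conv,in = 1/(2πr h) = 1/(2π·0.117·346) = 0.003931 m·K/W
  R'_nickel alloy = ln(0.142/0.117)/(2πk) = 0.1937/(2π·13.0) = 0.002371 m·K/W
  R'_vermiculite board = ln(0.203/0.142)/(2πk) = 0.3574/(2π·0.0581) = 0.9790 m·K/W
  R'_conv,out = 1/(2πr h) = 1/(2π·0.203·8.03) = 0.09764 m·K/W
ΣR = 0.003931 + 0.002371 + 0.9790 + 0.09764 = 1.083 m·K/W
Q' = ΔT/ΣR = (448 °C − 32 °C)/1.083 = 384 W/m

Q' = 384 W/m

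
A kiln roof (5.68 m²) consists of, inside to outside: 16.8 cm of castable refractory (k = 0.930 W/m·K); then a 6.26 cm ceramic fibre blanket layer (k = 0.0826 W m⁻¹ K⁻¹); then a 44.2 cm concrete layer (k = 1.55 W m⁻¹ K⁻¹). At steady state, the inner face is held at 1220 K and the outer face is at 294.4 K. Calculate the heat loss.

Series thermal resistances, inner to outer:
  R_castable refractory = L/(kA) = 0.168/(0.930·5.68) = 0.03180 K/W
  R_ceramic fibre blanket = L/(kA) = 0.0626/(0.0826·5.68) = 0.1334 K/W
  R_concrete = L/(kA) = 0.442/(1.55·5.68) = 0.05020 K/W
ΣR = 0.03180 + 0.1334 + 0.05020 = 0.2154 K/W
Q = ΔT/ΣR = (1220 K − 294.4 K)/0.2154 = 4300 W

Q = 4300 W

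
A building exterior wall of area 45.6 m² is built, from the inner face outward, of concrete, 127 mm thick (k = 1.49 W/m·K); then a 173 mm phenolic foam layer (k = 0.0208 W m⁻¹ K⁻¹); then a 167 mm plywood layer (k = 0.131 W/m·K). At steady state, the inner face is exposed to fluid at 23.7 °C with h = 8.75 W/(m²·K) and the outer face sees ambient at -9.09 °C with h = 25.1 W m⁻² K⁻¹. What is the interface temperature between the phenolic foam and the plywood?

Treat each layer as a resistance in series:
  R_conv,in = 1/(hA) = 1/(8.75·45.6) = 0.002506 K/W
  R_concrete = L/(kA) = 0.127/(1.49·45.6) = 0.001869 K/W
  R_phenolic foam = L/(kA) = 0.173/(0.0208·45.6) = 0.1824 K/W
  R_plywood = L/(kA) = 0.167/(0.131·45.6) = 0.02796 K/W
  R_conv,out = 1/(hA) = 1/(25.1·45.6) = 8.737×10^-4 K/W
ΣR = 0.002506 + 0.001869 + 0.1824 + 0.02796 + 8.737×10^-4 = 0.2156 K/W
Q = ΔT/ΣR = (23.7 °C − -9.09 °C)/0.2156 = 152.1 W
From the inner boundary to the phenolic foam/plywood interface, ΣR_partial = 0.1868 K/W.
T_interface = T_in − Q·ΣR_partial = 23.7 °C − (152.1)(0.1868) = -4.71 °C

T = -4.71 °C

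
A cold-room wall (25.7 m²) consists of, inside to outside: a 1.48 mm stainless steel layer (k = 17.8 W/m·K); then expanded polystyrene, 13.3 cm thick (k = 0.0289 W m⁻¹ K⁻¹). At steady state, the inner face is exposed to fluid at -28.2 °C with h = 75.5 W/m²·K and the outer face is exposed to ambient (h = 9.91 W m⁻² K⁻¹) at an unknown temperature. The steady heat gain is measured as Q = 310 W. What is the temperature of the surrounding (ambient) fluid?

Sum the resistances:
  R_conv,in = 1/(hA) = 1/(75.5·25.7) = 5.154×10^-4 K/W
  R_stainless steel = L/(kA) = 0.00148/(17.8·25.7) = 3.235×10^-6 K/W
  R_expanded polystyrene = L/(kA) = 0.133/(0.0289·25.7) = 0.1791 K/W
  R_conv,out = 1/(hA) = 1/(9.91·25.7) = 0.003926 K/W
ΣR = 0.1835 K/W
ΔT = Q·ΣR = 310 × 0.1835 = 56.88 K
Heat flows inward, so T_out = T_in + ΔT = -28.2 + 56.88 = 28.7 °C

T_out = 28.7 °C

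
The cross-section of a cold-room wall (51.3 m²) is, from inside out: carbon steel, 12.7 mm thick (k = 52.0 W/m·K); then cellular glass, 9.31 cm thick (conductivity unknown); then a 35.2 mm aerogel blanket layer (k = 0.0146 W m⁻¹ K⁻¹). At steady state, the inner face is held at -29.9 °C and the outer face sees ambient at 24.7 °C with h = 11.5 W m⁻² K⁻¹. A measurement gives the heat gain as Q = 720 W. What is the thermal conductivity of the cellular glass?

ΣR = ΔT/Q = |-29.9 − 24.7|/720 = 0.07583 K/W
Known resistances:
  R_carbon steel = L/(kA) = 0.0127/(52.0·51.3) = 4.761×10^-6 K/W
  R_aerogel blanket = L/(kA) = 0.0352/(0.0146·51.3) = 0.04700 K/W
  R_conv,out = 1/(hA) = 1/(11.5·51.3) = 0.001695 K/W
R_cellular glass = ΣR − ΣR_known = 0.07583 − 0.04870 = 0.02713 K/W
L/(kA) = 0.02713 ⇒ k = 0.0931/(0.02713·51.3) = 0.0669 W/m·K

k = 0.0669 W/m·K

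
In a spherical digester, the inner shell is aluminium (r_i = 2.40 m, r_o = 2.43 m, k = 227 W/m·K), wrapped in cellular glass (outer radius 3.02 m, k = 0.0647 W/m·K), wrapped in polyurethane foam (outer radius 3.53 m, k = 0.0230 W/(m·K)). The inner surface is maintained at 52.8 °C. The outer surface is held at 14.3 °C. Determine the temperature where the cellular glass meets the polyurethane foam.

T = 38.4 °C

Treat each layer as a resistance in series:
  R_aluminium = (1/2.40 − 1/2.43)/(4πk) = 0.005144/(4π·227) = 1.803×10^-6 K/W
  R_cellular glass = (1/2.43 − 1/3.02)/(4πk) = 0.08040/(4π·0.0647) = 0.09888 K/W
  R_polyurethane foam = (1/3.02 − 1/3.53)/(4πk) = 0.04784/(4π·0.0230) = 0.1655 K/W
ΣR = 1.803×10^-6 + 0.09888 + 0.1655 = 0.2644 K/W
Q = ΔT/ΣR = (52.8 °C − 14.3 °C)/0.2644 = 145.6 W
From the inner boundary to the cellular glass/polyurethane foam interface, ΣR_partial = 0.09888 K/W.
T_interface = T_in − Q·ΣR_partial = 52.8 °C − (145.6)(0.09888) = 38.4 °C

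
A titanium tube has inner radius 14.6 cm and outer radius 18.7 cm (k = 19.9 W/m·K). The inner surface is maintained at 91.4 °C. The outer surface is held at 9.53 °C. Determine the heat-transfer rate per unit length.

Q' = 2πk·ΔT/ln(r₂/r₁) = 2π × 19.9 × 81.87 / ln(0.187/0.146) = 41400 W/m

Q' = 41400 W/m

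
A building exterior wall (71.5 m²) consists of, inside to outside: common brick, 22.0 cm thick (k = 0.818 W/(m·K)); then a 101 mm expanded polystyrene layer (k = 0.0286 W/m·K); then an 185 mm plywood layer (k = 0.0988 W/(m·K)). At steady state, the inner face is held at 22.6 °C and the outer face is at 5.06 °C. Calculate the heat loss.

Series thermal resistances, inner to outer:
  R_common brick = L/(kA) = 0.220/(0.818·71.5) = 0.003762 K/W
  R_expanded polystyrene = L/(kA) = 0.101/(0.0286·71.5) = 0.04939 K/W
  R_plywood = L/(kA) = 0.185/(0.0988·71.5) = 0.02619 K/W
ΣR = 0.003762 + 0.04939 + 0.02619 = 0.07934 K/W
Q = ΔT/ΣR = (22.6 °C − 5.06 °C)/0.07934 = 221 W

Q = 221 W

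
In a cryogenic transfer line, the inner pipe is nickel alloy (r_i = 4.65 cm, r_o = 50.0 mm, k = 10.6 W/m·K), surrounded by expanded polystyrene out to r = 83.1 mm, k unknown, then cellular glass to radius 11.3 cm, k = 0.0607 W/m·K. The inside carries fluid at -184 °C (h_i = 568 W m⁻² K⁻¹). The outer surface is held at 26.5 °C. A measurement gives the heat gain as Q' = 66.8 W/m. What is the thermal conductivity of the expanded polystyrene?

k = 0.0346 W/m·K

ΣR = ΔT/Q' = |-184 − 26.5|/66.8 = 3.151 m·K/W
Known resistances:
  R'_conv,in = 1/(2πr h) = 1/(2π·0.0465·568) = 0.006026 m·K/W
  R'_nickel alloy = ln(0.0500/0.0465)/(2πk) = 0.07257/(2π·10.6) = 0.001090 m·K/W
  R'_cellular glass = ln(0.113/0.0831)/(2πk) = 0.3073/(2π·0.0607) = 0.8059 m·K/W
R_expanded polystyrene = ΣR − ΣR_known = 3.151 − 0.8130 = 2.338 m·K/W
ln(r₂/r₁)/(2πk) = 2.338 ⇒ k = 0.5080/(2π·2.338) = 0.0346 W/m·K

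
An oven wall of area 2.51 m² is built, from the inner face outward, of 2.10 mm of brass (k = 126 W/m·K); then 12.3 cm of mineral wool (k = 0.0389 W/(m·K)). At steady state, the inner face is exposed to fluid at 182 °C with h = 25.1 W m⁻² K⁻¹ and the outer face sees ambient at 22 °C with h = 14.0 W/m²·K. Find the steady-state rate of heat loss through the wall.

Series thermal resistances, inner to outer:
  R_conv,in = 1/(hA) = 1/(25.1·2.51) = 0.01587 K/W
  R_brass = L/(kA) = 0.00210/(126·2.51) = 6.640×10^-6 K/W
  R_mineral wool = L/(kA) = 0.123/(0.0389·2.51) = 1.260 K/W
  R_conv,out = 1/(hA) = 1/(14.0·2.51) = 0.02846 K/W
ΣR = 0.01587 + 6.640×10^-6 + 1.260 + 0.02846 = 1.304 K/W
Q = ΔT/ΣR = (182 °C − 22 °C)/1.304 = 123 W

Q = 123 W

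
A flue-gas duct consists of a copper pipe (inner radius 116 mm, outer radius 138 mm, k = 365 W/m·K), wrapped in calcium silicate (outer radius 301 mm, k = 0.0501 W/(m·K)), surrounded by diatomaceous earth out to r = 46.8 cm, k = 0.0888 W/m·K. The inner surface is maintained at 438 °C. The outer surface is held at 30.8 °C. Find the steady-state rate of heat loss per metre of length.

Q' = 125 W/m

Treat each layer as a resistance in series:
  R'_copper = ln(0.138/0.116)/(2πk) = 0.1737/(2π·365) = 7.572×10^-5 m·K/W
  R'_calcium silicate = ln(0.301/0.138)/(2πk) = 0.7799/(2π·0.0501) = 2.477 m·K/W
  R'_diatomaceous earth = ln(0.468/0.301)/(2πk) = 0.4414/(2π·0.0888) = 0.7910 m·K/W
ΣR = 7.572×10^-5 + 2.477 + 0.7910 = 3.268 m·K/W
Q' = ΔT/ΣR = (438 °C − 30.8 °C)/3.268 = 125 W/m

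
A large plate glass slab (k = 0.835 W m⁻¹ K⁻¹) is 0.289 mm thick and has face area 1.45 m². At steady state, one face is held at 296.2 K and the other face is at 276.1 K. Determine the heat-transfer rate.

Q = 84.2 kW

Q = kA·ΔT/L = 0.835 × 1.45 × |296.2 K − 276.1 K| / 2.89×10^-4 = 84200 W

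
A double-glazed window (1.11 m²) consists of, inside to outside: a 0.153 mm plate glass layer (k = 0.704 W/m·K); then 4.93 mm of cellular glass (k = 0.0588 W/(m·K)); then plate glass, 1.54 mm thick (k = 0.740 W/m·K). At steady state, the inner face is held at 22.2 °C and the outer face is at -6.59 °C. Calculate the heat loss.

Q = 371 W

Treat each layer as a resistance in series:
  R_plate glass = L/(kA) = 1.53×10^-4/(0.704·1.11) = 1.958×10^-4 K/W
  R_cellular glass = L/(kA) = 0.00493/(0.0588·1.11) = 0.07553 K/W
  R_plate glass = L/(kA) = 0.00154/(0.740·1.11) = 0.001875 K/W
ΣR = 1.958×10^-4 + 0.07553 + 0.001875 = 0.07760 K/W
Q = ΔT/ΣR = (22.2 °C − -6.59 °C)/0.07760 = 371 W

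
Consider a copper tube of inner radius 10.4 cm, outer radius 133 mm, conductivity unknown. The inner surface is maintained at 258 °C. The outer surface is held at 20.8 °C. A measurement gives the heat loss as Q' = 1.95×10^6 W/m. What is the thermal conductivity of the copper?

ΣR = ΔT/Q' = |258 − 20.8|/1.95×10^6 = 1.216×10^-4 m·K/W
ln(r₂/r₁)/(2πk) = 1.216×10^-4 ⇒ k = 0.2460/(2π·1.216×10^-4) = 322 W/m·K

k = 322 W/m·K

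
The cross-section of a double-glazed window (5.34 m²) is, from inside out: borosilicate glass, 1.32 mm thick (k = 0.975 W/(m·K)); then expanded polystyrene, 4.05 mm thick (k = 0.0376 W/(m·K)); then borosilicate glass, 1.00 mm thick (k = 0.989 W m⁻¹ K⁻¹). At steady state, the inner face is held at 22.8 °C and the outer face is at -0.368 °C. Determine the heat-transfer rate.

Series thermal resistances, inner to outer:
  R_borosilicate glass = L/(kA) = 0.00132/(0.975·5.34) = 2.535×10^-4 K/W
  R_expanded polystyrene = L/(kA) = 0.00405/(0.0376·5.34) = 0.02017 K/W
  R_borosilicate glass = L/(kA) = 0.00100/(0.989·5.34) = 1.893×10^-4 K/W
ΣR = 2.535×10^-4 + 0.02017 + 1.893×10^-4 = 0.02061 K/W
Q = ΔT/ΣR = (22.8 °C − -0.368 °C)/0.02061 = 1120 W

Q = 1120 W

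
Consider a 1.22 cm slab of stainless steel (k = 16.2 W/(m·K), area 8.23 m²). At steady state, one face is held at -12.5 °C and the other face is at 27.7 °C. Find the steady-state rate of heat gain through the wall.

Q = kA·ΔT/L = 16.2 × 8.23 × |-12.5 °C − 27.7 °C| / 0.0122 = 4.39×10^5 W

Q = 439 kW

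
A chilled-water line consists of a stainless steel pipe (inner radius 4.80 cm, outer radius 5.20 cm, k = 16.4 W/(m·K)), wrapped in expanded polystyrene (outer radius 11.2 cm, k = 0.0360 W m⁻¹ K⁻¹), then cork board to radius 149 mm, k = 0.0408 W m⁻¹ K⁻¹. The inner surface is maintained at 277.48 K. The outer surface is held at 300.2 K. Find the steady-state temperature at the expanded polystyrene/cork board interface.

Series thermal resistances, inner to outer:
  R'_stainless steel = ln(0.0520/0.0480)/(2πk) = 0.08004/(2π·16.4) = 7.768×10^-4 m·K/W
  R'_expanded polystyrene = ln(0.112/0.0520)/(2πk) = 0.7673/(2π·0.0360) = 3.392 m·K/W
  R'_cork board = ln(0.149/0.112)/(2πk) = 0.2854/(2π·0.0408) = 1.113 m·K/W
ΣR = 7.768×10^-4 + 3.392 + 1.113 = 4.506 m·K/W
Q' = ΔT/ΣR = (277.48 K − 300.2 K)/4.506 = -5.042 W/m
From the inner boundary to the expanded polystyrene/cork board interface, ΣR_partial = 3.393 m·K/W.
T_interface = T_in − Q'·ΣR_partial = 277.48 K − (-5.042)(3.393) = 294.6 K

T = 294.6 K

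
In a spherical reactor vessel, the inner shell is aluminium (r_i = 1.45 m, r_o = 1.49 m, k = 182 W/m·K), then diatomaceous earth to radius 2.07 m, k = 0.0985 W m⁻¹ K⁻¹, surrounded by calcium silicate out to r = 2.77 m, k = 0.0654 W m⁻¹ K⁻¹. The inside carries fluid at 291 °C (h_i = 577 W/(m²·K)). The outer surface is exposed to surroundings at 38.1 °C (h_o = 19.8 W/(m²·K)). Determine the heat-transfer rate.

Q = 840 W

Series thermal resistances, inner to outer:
  R_conv,in = 1/(4πr²h) = 1/(4π·1.45²·577) = 6.560×10^-5 K/W
  R_aluminium = (1/1.45 − 1/1.49)/(4πk) = 0.01851/(4π·182) = 8.095×10^-6 K/W
  R_diatomaceous earth = (1/1.49 − 1/2.07)/(4πk) = 0.1880/(4π·0.0985) = 0.1519 K/W
  R_calcium silicate = (1/2.07 − 1/2.77)/(4πk) = 0.1221/(4π·0.0654) = 0.1485 K/W
  R_conv,out = 1/(4πr²h) = 1/(4π·2.77²·19.8) = 5.238×10^-4 K/W
ΣR = 6.560×10^-5 + 8.095×10^-6 + 0.1519 + 0.1485 + 5.238×10^-4 = 0.3010 K/W
Q = ΔT/ΣR = (291 °C − 38.1 °C)/0.3010 = 840 W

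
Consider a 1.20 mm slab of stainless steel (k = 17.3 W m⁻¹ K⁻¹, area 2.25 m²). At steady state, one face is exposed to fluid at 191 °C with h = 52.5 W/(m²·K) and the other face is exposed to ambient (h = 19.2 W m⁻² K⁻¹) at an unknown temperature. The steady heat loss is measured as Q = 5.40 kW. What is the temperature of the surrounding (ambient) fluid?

T_out = 20.1 °C

Series resistances:
  R_conv,in = 1/(hA) = 1/(52.5·2.25) = 0.008466 K/W
  R_stainless steel = L/(kA) = 0.00120/(17.3·2.25) = 3.083×10^-5 K/W
  R_conv,out = 1/(hA) = 1/(19.2·2.25) = 0.02315 K/W
ΣR = 0.03164 K/W
ΔT = Q·ΣR = 5400 × 0.03164 = 170.9 K
Heat flows outward, so T_out = T_in − ΔT = 191 − 170.9 = 20.1 °C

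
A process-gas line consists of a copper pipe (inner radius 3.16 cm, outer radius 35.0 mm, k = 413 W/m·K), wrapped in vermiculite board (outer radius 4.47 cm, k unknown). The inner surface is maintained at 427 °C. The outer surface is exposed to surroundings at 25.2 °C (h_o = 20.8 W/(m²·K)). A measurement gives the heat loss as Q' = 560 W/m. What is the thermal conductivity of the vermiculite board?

ΣR = ΔT/Q' = |427 − 25.2|/560 = 0.7175 m·K/W
Known resistances:
  R'_copper = ln(0.0350/0.0316)/(2πk) = 0.1022/(2π·413) = 3.938×10^-5 m·K/W
  R'_conv,out = 1/(2πr h) = 1/(2π·0.0447·20.8) = 0.1712 m·K/W
R_vermiculite board = ΣR − ΣR_known = 0.7175 − 0.1712 = 0.5463 m·K/W
ln(r₂/r₁)/(2πk) = 0.5463 ⇒ k = 0.2446/(2π·0.5463) = 0.0713 W/m·K

k = 0.0713 W/m·K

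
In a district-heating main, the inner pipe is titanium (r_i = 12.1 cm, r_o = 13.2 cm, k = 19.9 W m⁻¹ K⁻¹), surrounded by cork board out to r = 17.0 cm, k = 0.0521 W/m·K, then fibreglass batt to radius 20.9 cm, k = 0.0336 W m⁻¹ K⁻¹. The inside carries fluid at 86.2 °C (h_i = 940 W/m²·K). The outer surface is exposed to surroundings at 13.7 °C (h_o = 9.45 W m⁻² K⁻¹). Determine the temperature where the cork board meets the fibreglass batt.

Treat each layer as a resistance in series:
  R'_conv,in = 1/(2πr h) = 1/(2π·0.121·940) = 0.001399 m·K/W
  R'_titanium = ln(0.132/0.121)/(2πk) = 0.08701/(2π·19.9) = 6.959×10^-4 m·K/W
  R'_cork board = ln(0.170/0.132)/(2πk) = 0.2530/(2π·0.0521) = 0.7729 m·K/W
  R'_fibreglass batt = ln(0.209/0.170)/(2πk) = 0.2065/(2π·0.0336) = 0.9783 m·K/W
  R'_conv,out = 1/(2πr h) = 1/(2π·0.209·9.45) = 0.08058 m·K/W
ΣR = 0.001399 + 6.959×10^-4 + 0.7729 + 0.9783 + 0.08058 = 1.834 m·K/W
Q' = ΔT/ΣR = (86.2 °C − 13.7 °C)/1.834 = 39.53 W/m
From the inner boundary to the cork board/fibreglass batt interface, ΣR_partial = 0.7750 m·K/W.
T_interface = T_in − Q'·ΣR_partial = 86.2 °C − (39.53)(0.7750) = 55.6 °C

T = 55.6 °C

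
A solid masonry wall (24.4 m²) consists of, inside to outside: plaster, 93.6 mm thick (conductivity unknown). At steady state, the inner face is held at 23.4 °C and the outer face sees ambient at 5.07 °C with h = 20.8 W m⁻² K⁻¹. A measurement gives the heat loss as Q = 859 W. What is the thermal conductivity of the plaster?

k = 0.198 W/m·K

ΣR = ΔT/Q = |23.4 − 5.07|/859 = 0.02134 K/W
Known resistances:
  R_conv,out = 1/(hA) = 1/(20.8·24.4) = 0.001970 K/W
R_plaster = ΣR − ΣR_known = 0.02134 − 0.001970 = 0.01937 K/W
L/(kA) = 0.01937 ⇒ k = 0.0936/(0.01937·24.4) = 0.198 W/m·K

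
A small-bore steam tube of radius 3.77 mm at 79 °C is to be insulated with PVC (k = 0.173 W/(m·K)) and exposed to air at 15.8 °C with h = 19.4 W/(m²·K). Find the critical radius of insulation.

r_cr = 0.892 cm

For a cylinder, r_cr = k_ins/h = 0.173/19.4 = 0.00892 m = 0.892 cm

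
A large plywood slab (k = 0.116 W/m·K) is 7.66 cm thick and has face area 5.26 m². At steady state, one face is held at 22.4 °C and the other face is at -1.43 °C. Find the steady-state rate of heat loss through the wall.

Q = kA·ΔT/L = 0.116 × 5.26 × |22.4 °C − -1.43 °C| / 0.0766 = 190 W

Q = 190 W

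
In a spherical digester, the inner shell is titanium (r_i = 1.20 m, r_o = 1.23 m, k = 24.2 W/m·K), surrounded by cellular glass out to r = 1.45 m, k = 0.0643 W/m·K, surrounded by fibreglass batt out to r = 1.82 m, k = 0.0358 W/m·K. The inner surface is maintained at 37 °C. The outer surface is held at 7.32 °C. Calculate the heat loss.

Q = 63.9 W

Treat each layer as a resistance in series:
  R_titanium = (1/1.20 − 1/1.23)/(4πk) = 0.02033/(4π·24.2) = 6.684×10^-5 K/W
  R_cellular glass = (1/1.23 − 1/1.45)/(4πk) = 0.1234/(4π·0.0643) = 0.1527 K/W
  R_fibreglass batt = (1/1.45 − 1/1.82)/(4πk) = 0.1402/(4π·0.0358) = 0.3117 K/W
ΣR = 6.684×10^-5 + 0.1527 + 0.3117 = 0.4645 K/W
Q = ΔT/ΣR = (37 °C − 7.32 °C)/0.4645 = 63.9 W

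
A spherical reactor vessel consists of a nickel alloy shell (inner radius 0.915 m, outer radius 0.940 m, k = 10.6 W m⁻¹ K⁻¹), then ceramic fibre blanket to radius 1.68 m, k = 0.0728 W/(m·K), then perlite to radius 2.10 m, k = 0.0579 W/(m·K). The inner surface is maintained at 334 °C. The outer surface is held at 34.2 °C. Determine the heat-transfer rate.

Q = 443 W

Treat each layer as a resistance in series:
  R_nickel alloy = (1/0.915 − 1/0.940)/(4πk) = 0.02907/(4π·10.6) = 2.182×10^-4 K/W
  R_ceramic fibre blanket = (1/0.940 − 1/1.68)/(4πk) = 0.4686/(4π·0.0728) = 0.5122 K/W
  R_perlite = (1/1.68 − 1/2.10)/(4πk) = 0.1190/(4π·0.0579) = 0.1636 K/W
ΣR = 2.182×10^-4 + 0.5122 + 0.1636 = 0.6760 K/W
Q = ΔT/ΣR = (334 °C − 34.2 °C)/0.6760 = 443 W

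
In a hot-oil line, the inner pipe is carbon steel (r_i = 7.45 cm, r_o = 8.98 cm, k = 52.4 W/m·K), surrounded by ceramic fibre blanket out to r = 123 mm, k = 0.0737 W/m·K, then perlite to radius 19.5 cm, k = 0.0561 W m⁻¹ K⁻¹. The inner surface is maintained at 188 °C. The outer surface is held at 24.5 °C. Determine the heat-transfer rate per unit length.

Q' = 82.3 W/m

Treat each layer as a resistance in series:
  R'_carbon steel = ln(0.0898/0.0745)/(2πk) = 0.1868/(2π·52.4) = 5.673×10^-4 m·K/W
  R'_ceramic fibre blanket = ln(0.123/0.0898)/(2πk) = 0.3146/(2π·0.0737) = 0.6794 m·K/W
  R'_perlite = ln(0.195/0.123)/(2πk) = 0.4608/(2π·0.0561) = 1.307 m·K/W
ΣR = 5.673×10^-4 + 0.6794 + 1.307 = 1.987 m·K/W
Q' = ΔT/ΣR = (188 °C − 24.5 °C)/1.987 = 82.3 W/m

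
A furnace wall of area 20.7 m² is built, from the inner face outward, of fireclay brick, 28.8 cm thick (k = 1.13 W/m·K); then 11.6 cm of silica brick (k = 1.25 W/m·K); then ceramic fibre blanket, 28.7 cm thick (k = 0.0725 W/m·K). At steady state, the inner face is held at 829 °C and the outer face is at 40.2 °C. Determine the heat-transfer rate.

Series thermal resistances, inner to outer:
  R_fireclay brick = L/(kA) = 0.288/(1.13·20.7) = 0.01231 K/W
  R_silica brick = L/(kA) = 0.116/(1.25·20.7) = 0.004483 K/W
  R_ceramic fibre blanket = L/(kA) = 0.287/(0.0725·20.7) = 0.1912 K/W
ΣR = 0.01231 + 0.004483 + 0.1912 = 0.2080 K/W
Q = ΔT/ΣR = (829 °C − 40.2 °C)/0.2080 = 3790 W

Q = 3.79 kW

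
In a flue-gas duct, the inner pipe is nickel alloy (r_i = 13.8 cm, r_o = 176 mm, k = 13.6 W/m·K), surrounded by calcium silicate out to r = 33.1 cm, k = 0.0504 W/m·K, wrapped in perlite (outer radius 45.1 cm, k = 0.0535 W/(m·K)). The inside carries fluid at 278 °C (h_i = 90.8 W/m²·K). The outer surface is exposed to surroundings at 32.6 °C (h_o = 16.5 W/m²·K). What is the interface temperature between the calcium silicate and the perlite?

Treat each layer as a resistance in series:
  R'_conv,in = 1/(2πr h) = 1/(2π·0.138·90.8) = 0.01270 m·K/W
  R'_nickel alloy = ln(0.176/0.138)/(2πk) = 0.2432/(2π·13.6) = 0.002846 m·K/W
  R'_calcium silicate = ln(0.331/0.176)/(2πk) = 0.6316/(2π·0.0504) = 1.995 m·K/W
  R'_perlite = ln(0.451/0.331)/(2πk) = 0.3093/(2π·0.0535) = 0.9203 m·K/W
  R'_conv,out = 1/(2πr h) = 1/(2π·0.451·16.5) = 0.02139 m·K/W
ΣR = 0.01270 + 0.002846 + 1.995 + 0.9203 + 0.02139 = 2.952 m·K/W
Q' = ΔT/ΣR = (278 °C − 32.6 °C)/2.952 = 83.13 W/m
From the inner boundary to the calcium silicate/perlite interface, ΣR_partial = 2.011 m·K/W.
T_interface = T_in − Q'·ΣR_partial = 278 °C − (83.13)(2.011) = 111 °C

T = 111 °C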